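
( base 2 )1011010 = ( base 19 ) 4e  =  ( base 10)90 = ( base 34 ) 2m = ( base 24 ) 3I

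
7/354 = 7/354 = 0.02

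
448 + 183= 631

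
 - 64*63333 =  - 4053312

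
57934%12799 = 6738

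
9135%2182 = 407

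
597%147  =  9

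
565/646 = 565/646 = 0.87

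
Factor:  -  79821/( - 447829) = 3^2*7^2* 181^1 * 447829^(-1 )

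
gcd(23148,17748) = 36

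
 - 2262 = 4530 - 6792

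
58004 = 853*68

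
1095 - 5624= - 4529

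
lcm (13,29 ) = 377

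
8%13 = 8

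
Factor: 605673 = 3^2*173^1*389^1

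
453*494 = 223782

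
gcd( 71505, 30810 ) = 15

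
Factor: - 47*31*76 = -110732 = - 2^2*19^1*31^1 * 47^1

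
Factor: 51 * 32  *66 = 107712 = 2^6 * 3^2*11^1 *17^1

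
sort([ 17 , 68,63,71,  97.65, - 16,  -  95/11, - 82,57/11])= [ - 82  , - 16, - 95/11,57/11, 17,63, 68, 71,97.65 ]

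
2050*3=6150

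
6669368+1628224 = 8297592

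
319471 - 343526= - 24055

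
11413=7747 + 3666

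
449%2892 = 449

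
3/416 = 3/416  =  0.01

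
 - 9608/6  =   - 4804/3 = - 1601.33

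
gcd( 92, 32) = 4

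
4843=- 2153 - -6996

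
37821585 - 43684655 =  - 5863070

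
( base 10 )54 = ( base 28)1Q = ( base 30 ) 1o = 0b110110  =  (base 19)2G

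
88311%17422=1201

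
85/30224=85/30224 = 0.00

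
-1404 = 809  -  2213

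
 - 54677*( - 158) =8638966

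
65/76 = 65/76=0.86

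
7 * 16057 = 112399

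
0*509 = 0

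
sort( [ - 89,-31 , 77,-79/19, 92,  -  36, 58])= [-89, - 36, - 31, - 79/19, 58,77, 92] 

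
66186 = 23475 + 42711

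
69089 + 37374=106463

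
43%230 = 43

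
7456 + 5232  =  12688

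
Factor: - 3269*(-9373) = 7^2*13^1*103^1*467^1=30640337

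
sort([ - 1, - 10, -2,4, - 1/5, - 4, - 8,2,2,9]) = [ -10,  -  8, - 4, - 2, - 1, - 1/5 , 2,2, 4,9] 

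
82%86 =82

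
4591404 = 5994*766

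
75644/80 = 945+11/20=945.55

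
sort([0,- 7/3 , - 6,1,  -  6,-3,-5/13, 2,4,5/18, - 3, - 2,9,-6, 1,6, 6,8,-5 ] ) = [- 6 ,-6,-6, - 5,  -  3,-3,  -  7/3, - 2,-5/13, 0,5/18, 1,1,2,4,6,6,  8, 9] 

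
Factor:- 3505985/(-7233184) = 500855/1033312 = 2^( - 5 )*5^1 *7^(-2 )*109^1*659^(-1)*919^1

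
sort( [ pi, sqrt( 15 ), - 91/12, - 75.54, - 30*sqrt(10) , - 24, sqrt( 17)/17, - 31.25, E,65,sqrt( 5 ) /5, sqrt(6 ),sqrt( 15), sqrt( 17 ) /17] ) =[ - 30*sqrt(10 ), - 75.54,-31.25, - 24, - 91/12, sqrt( 17 ) /17,sqrt( 17) /17, sqrt(5 )/5, sqrt( 6 ) , E, pi, sqrt (15 ), sqrt (15), 65] 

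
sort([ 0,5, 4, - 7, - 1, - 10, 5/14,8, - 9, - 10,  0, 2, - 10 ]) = [ - 10,  -  10, - 10,  -  9, - 7, - 1,0,0,5/14,2, 4, 5, 8 ]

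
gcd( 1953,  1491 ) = 21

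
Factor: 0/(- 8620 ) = 0 = 0^1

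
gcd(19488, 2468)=4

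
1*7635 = 7635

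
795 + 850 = 1645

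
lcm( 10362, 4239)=93258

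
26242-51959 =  - 25717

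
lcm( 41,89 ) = 3649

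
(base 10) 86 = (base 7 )152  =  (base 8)126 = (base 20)46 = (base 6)222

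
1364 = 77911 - 76547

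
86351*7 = 604457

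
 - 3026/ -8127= 3026/8127  =  0.37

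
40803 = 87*469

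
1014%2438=1014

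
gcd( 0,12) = 12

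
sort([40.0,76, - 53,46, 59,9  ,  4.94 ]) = [-53,4.94, 9, 40.0,46,59,76]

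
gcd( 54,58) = 2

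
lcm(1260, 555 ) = 46620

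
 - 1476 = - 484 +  - 992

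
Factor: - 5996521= - 5996521^1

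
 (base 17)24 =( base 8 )46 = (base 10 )38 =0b100110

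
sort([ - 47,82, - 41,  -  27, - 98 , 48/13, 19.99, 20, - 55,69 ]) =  [ - 98, - 55, - 47, - 41,  -  27,48/13, 19.99,  20,69,  82 ]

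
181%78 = 25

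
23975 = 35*685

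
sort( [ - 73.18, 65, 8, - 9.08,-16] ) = [  -  73.18, -16,- 9.08,8, 65] 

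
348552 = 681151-332599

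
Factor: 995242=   2^1 * 79^1*6299^1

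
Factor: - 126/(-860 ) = 2^(-1 )*3^2*5^(-1 ) *7^1*43^( - 1 ) = 63/430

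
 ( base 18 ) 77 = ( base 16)85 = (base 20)6d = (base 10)133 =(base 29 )4H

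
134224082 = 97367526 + 36856556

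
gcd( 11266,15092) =2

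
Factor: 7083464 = 2^3 * 47^1 * 18839^1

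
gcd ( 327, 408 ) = 3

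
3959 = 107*37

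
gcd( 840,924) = 84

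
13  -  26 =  - 13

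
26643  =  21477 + 5166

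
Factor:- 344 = -2^3*43^1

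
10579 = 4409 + 6170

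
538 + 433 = 971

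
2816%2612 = 204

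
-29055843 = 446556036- 475611879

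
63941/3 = 63941/3 = 21313.67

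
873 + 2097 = 2970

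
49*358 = 17542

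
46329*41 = 1899489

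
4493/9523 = 4493/9523 = 0.47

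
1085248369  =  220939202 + 864309167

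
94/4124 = 47/2062 = 0.02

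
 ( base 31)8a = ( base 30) 8I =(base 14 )146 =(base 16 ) 102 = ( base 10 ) 258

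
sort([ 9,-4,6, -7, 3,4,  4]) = [-7, - 4,  3,4, 4, 6, 9] 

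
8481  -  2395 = 6086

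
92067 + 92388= 184455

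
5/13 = 5/13 = 0.38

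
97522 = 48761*2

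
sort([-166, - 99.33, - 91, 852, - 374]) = [ - 374, - 166 , - 99.33, - 91, 852 ] 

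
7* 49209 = 344463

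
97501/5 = 19500  +  1/5 = 19500.20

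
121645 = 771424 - 649779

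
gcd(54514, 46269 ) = 97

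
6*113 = 678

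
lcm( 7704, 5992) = 53928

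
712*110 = 78320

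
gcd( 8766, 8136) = 18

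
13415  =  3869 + 9546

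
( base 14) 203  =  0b110001011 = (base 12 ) 28B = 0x18B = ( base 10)395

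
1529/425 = 1529/425 = 3.60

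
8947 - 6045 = 2902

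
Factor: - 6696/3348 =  - 2^1=-2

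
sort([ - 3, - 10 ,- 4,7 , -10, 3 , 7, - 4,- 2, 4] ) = [ - 10,  -  10, - 4, -4  , - 3,- 2 , 3, 4, 7,7 ] 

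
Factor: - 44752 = - 2^4*2797^1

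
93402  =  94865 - 1463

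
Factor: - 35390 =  - 2^1*5^1*3539^1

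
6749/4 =1687 + 1/4 = 1687.25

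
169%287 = 169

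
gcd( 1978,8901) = 989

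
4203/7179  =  1401/2393 = 0.59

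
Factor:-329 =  - 7^1*47^1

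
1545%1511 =34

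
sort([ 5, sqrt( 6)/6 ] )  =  [ sqrt ( 6 )/6, 5] 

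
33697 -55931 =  - 22234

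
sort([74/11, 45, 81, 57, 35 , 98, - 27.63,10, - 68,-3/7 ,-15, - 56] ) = [ - 68, - 56, - 27.63,-15,-3/7,74/11,10, 35, 45, 57, 81, 98]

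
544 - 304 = 240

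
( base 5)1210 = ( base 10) 180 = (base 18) a0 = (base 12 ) 130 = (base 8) 264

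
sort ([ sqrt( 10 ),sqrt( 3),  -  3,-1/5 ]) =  [ - 3, - 1/5,sqrt (3), sqrt(10)]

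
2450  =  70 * 35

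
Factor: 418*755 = 2^1*5^1*11^1*19^1*151^1 =315590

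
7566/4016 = 1 + 1775/2008= 1.88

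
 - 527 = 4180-4707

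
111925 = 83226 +28699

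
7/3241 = 1/463 =0.00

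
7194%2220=534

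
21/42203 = 3/6029 = 0.00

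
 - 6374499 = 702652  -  7077151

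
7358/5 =1471 + 3/5 = 1471.60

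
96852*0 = 0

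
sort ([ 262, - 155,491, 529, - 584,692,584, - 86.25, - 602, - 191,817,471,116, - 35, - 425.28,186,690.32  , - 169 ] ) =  [ - 602, - 584,-425.28, - 191,  -  169, -155, - 86.25, - 35 , 116, 186 , 262,  471,491,529 , 584, 690.32,692,  817]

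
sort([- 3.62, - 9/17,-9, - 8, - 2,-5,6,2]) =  [ - 9, - 8, - 5, - 3.62, - 2, - 9/17,2, 6]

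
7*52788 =369516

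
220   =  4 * 55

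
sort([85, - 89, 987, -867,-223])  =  [ - 867 , - 223,-89, 85,  987 ]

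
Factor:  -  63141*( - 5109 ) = 3^2*13^2*131^1 * 1619^1 = 322587369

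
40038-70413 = - 30375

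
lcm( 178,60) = 5340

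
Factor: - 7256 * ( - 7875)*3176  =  181479816000=2^6*3^2*5^3 * 7^1*397^1*907^1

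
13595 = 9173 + 4422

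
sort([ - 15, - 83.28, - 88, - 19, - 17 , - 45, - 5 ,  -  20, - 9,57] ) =[ - 88, - 83.28, - 45, - 20 , - 19, - 17, - 15,-9,  -  5, 57 ] 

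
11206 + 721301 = 732507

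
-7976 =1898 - 9874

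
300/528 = 25/44 = 0.57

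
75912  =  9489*8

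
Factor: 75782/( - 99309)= -2^1 * 3^( - 1 )*4729^( - 1 )*5413^1 = - 10826/14187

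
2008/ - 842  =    -  1004/421=- 2.38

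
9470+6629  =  16099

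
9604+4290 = 13894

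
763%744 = 19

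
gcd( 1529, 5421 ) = 139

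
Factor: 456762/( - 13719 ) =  - 2^1*17^(-1)*283^1 = - 566/17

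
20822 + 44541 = 65363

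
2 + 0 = 2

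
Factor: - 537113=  - 43^1*12491^1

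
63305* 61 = 3861605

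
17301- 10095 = 7206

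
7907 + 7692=15599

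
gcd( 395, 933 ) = 1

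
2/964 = 1/482 = 0.00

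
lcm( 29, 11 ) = 319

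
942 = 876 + 66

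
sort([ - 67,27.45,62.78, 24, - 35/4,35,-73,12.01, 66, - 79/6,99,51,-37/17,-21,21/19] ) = [  -  73,-67,-21, - 79/6,-35/4,-37/17,21/19 , 12.01,24 , 27.45, 35,51,62.78,66,  99]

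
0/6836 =0 = 0.00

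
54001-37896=16105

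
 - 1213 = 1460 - 2673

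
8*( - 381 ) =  - 3048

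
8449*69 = 582981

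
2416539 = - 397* (- 6087 )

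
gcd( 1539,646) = 19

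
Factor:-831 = - 3^1*277^1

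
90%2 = 0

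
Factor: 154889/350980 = 203/460 = 2^ ( - 2)*5^( - 1)*7^1*23^( - 1)*29^1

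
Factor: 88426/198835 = 2^1*5^( - 1)*7^( - 1 )*23^(- 1)*179^1= 358/805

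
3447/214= 3447/214 = 16.11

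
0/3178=0=0.00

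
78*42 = 3276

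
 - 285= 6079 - 6364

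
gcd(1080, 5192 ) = 8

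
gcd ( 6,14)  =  2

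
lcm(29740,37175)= 148700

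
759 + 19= 778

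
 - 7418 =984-8402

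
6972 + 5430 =12402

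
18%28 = 18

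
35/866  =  35/866 = 0.04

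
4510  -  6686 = - 2176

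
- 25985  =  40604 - 66589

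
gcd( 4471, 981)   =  1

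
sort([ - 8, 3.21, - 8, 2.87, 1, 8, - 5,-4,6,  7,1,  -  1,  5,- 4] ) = [ - 8, - 8, - 5, - 4, - 4 , - 1,1, 1,2.87, 3.21,5,6,7, 8 ]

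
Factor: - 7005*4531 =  - 3^1*5^1*23^1*197^1*467^1 = - 31739655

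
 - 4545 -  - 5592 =1047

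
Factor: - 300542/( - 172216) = 719/412 = 2^( - 2)*103^( - 1)*719^1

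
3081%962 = 195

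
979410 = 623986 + 355424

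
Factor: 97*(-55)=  - 5^1 * 11^1 *97^1 = - 5335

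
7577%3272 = 1033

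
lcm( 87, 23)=2001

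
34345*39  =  1339455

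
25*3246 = 81150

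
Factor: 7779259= 43^1*113^1*1601^1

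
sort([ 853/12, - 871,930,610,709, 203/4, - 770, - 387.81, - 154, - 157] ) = [ - 871, - 770, - 387.81, - 157,-154,203/4,853/12, 610,709, 930 ]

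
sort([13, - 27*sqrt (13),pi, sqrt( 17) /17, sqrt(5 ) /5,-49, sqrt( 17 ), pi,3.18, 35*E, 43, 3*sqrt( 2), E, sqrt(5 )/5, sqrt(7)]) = [ - 27 * sqrt( 13 ),-49,sqrt( 17) /17,  sqrt( 5 )/5, sqrt(5)/5,sqrt(7), E, pi, pi, 3.18,sqrt (17), 3*sqrt(2 ), 13, 43,35*E ]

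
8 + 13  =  21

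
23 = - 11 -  - 34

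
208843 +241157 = 450000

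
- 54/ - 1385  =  54/1385 =0.04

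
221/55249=221/55249 = 0.00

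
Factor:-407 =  - 11^1 * 37^1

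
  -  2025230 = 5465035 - 7490265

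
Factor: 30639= 3^1* 7^1*  1459^1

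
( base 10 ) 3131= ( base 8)6073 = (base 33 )2st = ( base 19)8cf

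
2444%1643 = 801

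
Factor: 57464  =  2^3*  11^1 * 653^1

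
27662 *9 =248958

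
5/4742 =5/4742 = 0.00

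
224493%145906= 78587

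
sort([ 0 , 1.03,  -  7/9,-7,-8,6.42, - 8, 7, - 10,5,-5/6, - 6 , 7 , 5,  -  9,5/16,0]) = [-10,-9,-8 ,-8,-7,  -  6, - 5/6,-7/9, 0, 0,5/16,1.03,5,5, 6.42, 7,7 ] 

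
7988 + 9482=17470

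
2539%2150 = 389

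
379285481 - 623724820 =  - 244439339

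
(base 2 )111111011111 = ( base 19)b4g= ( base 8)7737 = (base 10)4063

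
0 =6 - 6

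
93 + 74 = 167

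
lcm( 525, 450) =3150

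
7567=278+7289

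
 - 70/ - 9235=14/1847=   0.01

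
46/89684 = 23/44842= 0.00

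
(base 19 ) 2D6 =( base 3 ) 1100010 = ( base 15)450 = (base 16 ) 3CF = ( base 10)975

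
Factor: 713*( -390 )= -2^1*3^1 *5^1*13^1*23^1*31^1  =  - 278070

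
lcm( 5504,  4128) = 16512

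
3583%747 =595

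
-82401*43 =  - 3543243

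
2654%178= 162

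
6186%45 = 21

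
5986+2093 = 8079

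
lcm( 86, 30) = 1290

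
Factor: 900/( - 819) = -2^2 * 5^2 * 7^(-1)*13^( - 1 ) = - 100/91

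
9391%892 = 471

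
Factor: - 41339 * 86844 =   -  2^2*3^1*67^1 * 617^1*7237^1 = - 3590044116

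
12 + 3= 15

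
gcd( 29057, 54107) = 1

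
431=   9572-9141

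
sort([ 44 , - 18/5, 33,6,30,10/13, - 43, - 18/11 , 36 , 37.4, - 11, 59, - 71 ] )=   [ - 71, - 43, - 11, - 18/5, - 18/11,10/13,6, 30,33,36,37.4, 44, 59]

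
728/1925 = 104/275 = 0.38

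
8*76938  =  615504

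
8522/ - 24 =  - 4261/12 = -355.08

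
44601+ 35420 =80021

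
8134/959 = 8+66/137 = 8.48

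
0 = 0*883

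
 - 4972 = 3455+  -  8427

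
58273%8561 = 6907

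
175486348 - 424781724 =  - 249295376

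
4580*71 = 325180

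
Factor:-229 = - 229^1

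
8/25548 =2/6387 = 0.00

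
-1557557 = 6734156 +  - 8291713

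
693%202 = 87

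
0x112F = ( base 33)41a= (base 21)9KA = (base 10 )4399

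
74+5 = 79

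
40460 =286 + 40174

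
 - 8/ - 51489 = 8/51489 = 0.00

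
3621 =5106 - 1485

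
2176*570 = 1240320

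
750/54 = 13 + 8/9 = 13.89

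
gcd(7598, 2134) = 2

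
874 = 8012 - 7138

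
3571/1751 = 2 + 69/1751 = 2.04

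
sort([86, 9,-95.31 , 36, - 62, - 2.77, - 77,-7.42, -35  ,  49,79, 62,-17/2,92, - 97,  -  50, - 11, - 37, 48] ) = [ - 97, - 95.31, - 77,- 62, - 50,- 37,  -  35,- 11, - 17/2, - 7.42, - 2.77,9,36, 48, 49,  62, 79,86 , 92]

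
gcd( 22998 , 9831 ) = 3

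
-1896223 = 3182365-5078588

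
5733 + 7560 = 13293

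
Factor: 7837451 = 31^1*37^1*6833^1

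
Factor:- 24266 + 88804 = 2^1*23^2*61^1 =64538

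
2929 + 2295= 5224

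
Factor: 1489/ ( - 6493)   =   - 43^( - 1)  *  151^(-1)*1489^1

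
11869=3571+8298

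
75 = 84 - 9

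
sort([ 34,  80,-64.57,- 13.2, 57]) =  [ -64.57, - 13.2,34,57,  80 ] 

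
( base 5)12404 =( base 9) 1307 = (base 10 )979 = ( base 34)sr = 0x3D3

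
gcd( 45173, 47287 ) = 1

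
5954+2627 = 8581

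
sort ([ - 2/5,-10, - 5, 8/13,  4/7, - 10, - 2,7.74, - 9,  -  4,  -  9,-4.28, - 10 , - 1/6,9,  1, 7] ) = [-10, - 10, - 10,  -  9, -9,-5, - 4.28, - 4, - 2,-2/5,-1/6,4/7,8/13,  1,7,7.74 , 9 ]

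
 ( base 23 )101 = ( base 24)m2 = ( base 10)530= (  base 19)18h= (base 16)212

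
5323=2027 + 3296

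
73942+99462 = 173404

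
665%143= 93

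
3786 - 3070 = 716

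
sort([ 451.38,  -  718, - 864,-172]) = [  -  864, - 718, -172, 451.38] 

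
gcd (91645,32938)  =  1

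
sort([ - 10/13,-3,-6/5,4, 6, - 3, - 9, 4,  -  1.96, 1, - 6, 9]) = [ - 9, - 6 , - 3, - 3, - 1.96, -6/5, - 10/13 , 1, 4 , 4,6, 9]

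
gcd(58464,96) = 96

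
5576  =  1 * 5576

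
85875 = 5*17175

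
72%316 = 72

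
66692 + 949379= 1016071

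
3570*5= 17850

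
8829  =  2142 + 6687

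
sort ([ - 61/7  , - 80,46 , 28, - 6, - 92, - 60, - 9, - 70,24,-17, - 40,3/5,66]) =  [ - 92,-80, - 70,-60, - 40, - 17, - 9, - 61/7, - 6,3/5,  24, 28, 46, 66 ]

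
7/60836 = 7/60836 =0.00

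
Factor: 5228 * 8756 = 2^4*11^1*199^1* 1307^1 =45776368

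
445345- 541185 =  - 95840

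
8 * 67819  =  542552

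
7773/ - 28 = -7773/28 = -277.61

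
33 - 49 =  - 16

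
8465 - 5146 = 3319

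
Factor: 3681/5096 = 2^(-3)*3^2*7^( - 2) *13^( - 1 )*409^1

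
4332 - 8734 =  - 4402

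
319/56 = 319/56 = 5.70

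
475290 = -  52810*( - 9 ) 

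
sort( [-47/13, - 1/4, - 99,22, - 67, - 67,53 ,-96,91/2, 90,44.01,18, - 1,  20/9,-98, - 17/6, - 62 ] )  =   [ - 99, - 98, - 96, - 67, - 67, - 62, - 47/13, - 17/6,-1, - 1/4,20/9,18,22,44.01,91/2, 53,90 ]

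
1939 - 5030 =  - 3091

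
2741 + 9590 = 12331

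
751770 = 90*8353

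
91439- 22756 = 68683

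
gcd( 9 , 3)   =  3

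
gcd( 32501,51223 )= 1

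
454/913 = 454/913 = 0.50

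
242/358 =121/179  =  0.68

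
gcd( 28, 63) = 7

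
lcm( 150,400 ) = 1200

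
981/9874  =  981/9874 = 0.10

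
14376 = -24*( - 599 )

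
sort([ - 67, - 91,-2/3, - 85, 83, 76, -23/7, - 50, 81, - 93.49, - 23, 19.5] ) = [ - 93.49,-91,  -  85, - 67, - 50, - 23,-23/7, - 2/3, 19.5, 76, 81, 83]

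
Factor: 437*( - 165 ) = - 72105 = -3^1*5^1*11^1*19^1*23^1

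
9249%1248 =513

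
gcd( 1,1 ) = 1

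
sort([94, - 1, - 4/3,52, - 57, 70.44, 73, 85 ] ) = [ - 57,-4/3,-1,52, 70.44, 73, 85, 94]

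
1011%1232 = 1011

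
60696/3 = 20232=20232.00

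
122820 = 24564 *5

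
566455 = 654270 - 87815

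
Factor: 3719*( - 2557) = -9509483 = -  2557^1 * 3719^1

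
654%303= 48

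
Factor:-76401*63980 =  - 2^2 * 3^2*5^1*7^1*13^1* 457^1*653^1=- 4888135980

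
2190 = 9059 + -6869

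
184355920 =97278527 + 87077393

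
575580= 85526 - -490054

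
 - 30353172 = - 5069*5988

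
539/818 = 539/818 = 0.66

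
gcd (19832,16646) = 2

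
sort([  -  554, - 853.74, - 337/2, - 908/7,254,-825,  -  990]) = [ - 990 , - 853.74, - 825, - 554, - 337/2, - 908/7, 254 ]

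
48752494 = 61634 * 791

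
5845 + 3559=9404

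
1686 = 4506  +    -  2820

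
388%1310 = 388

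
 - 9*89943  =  -809487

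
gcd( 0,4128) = 4128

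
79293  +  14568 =93861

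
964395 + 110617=1075012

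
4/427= 4/427=0.01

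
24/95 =24/95 = 0.25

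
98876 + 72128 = 171004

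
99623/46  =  99623/46 = 2165.72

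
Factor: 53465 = 5^1 *17^2*37^1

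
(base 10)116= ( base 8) 164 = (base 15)7B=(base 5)431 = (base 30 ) 3Q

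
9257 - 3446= 5811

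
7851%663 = 558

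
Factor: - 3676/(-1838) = 2 = 2^1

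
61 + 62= 123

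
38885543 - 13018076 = 25867467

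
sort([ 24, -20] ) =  [ - 20, 24]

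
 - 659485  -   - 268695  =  -390790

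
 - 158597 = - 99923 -58674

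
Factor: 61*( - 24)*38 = -55632 = -  2^4*3^1 * 19^1 * 61^1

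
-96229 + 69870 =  - 26359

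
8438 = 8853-415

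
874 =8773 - 7899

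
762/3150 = 127/525 = 0.24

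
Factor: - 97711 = -97711^1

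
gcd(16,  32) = 16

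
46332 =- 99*( - 468)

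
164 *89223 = 14632572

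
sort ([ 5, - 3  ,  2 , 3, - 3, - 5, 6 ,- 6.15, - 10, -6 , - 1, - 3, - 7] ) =[ - 10, - 7, -6.15, - 6, - 5, - 3, -3 , - 3, - 1, 2, 3,5, 6]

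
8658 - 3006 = 5652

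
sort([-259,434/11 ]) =[ - 259,434/11]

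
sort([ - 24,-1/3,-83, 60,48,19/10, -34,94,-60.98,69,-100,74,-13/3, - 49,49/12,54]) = [ - 100, - 83,-60.98, - 49,  -  34, - 24,-13/3,-1/3,19/10, 49/12, 48,54, 60,69,74,94] 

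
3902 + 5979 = 9881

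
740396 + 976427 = 1716823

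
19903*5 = 99515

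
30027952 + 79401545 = 109429497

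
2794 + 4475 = 7269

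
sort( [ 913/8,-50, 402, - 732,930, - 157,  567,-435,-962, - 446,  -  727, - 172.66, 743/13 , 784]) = [ - 962,-732, - 727,-446,-435, - 172.66, - 157, - 50,743/13,913/8,402,567,784, 930]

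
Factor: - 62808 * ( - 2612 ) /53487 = 54684832/17829 = 2^5*3^( - 2)*7^ ( - 1 )*283^( - 1 )*653^1 * 2617^1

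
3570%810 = 330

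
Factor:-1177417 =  - 73^1*127^2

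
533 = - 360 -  -893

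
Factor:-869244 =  - 2^2 * 3^1 * 17^1*4261^1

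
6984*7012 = 48971808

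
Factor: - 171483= - 3^1*13^1*4397^1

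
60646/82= 739 + 24/41= 739.59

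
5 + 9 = 14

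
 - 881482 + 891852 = 10370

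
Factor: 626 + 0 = 626 = 2^1*313^1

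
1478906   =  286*5171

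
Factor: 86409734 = 2^1 *29^1*97^1*15359^1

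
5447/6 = 5447/6 = 907.83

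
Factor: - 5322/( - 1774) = 3^1 = 3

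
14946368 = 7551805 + 7394563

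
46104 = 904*51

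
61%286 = 61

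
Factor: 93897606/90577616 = 2^(-3)*3^1*11^1* 463^( - 1 )*12227^( - 1)*1422691^1 = 46948803/45288808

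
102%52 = 50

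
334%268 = 66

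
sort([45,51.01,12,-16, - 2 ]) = [ - 16, - 2, 12 , 45 , 51.01 ] 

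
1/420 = 1/420=0.00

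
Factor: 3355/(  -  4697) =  - 5/7 = -5^1*7^( - 1 )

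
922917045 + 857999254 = 1780916299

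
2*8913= 17826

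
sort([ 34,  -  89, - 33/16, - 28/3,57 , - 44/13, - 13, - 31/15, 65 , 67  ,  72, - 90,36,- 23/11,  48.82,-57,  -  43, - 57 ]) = [ - 90, - 89, - 57,-57, - 43, - 13, - 28/3, - 44/13, - 23/11, - 31/15, - 33/16, 34,36, 48.82, 57, 65, 67, 72]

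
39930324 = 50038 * 798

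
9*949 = 8541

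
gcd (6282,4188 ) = 2094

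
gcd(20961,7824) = 3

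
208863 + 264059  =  472922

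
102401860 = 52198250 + 50203610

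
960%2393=960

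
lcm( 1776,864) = 31968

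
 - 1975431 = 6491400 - 8466831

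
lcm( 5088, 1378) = 66144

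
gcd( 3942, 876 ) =438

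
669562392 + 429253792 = 1098816184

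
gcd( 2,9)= 1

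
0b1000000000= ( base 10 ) 512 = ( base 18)1a8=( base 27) IQ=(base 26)JI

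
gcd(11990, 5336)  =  2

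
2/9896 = 1/4948 = 0.00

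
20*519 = 10380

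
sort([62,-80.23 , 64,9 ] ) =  [ - 80.23,9,62,64]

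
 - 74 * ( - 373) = 27602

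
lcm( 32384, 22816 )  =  1003904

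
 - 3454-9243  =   - 12697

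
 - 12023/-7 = 1717 + 4/7 = 1717.57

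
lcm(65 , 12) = 780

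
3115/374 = 8+123/374 =8.33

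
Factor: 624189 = 3^1*17^1*12239^1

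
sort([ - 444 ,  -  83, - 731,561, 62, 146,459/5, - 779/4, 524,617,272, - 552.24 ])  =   [ - 731,-552.24, - 444,  -  779/4, - 83, 62, 459/5,  146, 272  ,  524, 561,617]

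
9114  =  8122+992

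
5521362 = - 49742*( - 111 ) 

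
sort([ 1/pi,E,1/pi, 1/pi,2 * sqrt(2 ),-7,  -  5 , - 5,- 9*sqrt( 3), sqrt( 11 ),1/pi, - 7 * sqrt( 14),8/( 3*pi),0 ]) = [- 7*sqrt(14 ),- 9*sqrt( 3),-7, - 5, - 5,0,1/pi,1/pi, 1/pi, 1/pi,8/( 3*pi ), E, 2*sqrt( 2), sqrt( 11)]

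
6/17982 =1/2997  =  0.00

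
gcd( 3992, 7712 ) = 8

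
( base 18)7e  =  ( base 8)214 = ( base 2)10001100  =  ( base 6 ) 352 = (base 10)140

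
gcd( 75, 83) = 1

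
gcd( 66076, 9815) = 1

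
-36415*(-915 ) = 33319725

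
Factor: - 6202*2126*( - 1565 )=2^2* 5^1 *7^1*313^1*443^1 *1063^1 = 20635232380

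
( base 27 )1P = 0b110100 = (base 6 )124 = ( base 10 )52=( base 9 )57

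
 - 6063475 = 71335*(-85)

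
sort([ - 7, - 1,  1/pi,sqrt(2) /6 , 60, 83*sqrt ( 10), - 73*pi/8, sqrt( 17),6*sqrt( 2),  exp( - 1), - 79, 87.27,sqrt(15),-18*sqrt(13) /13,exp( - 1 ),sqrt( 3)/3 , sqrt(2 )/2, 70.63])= [ - 79, - 73*pi/8, - 7, - 18 *sqrt(13 )/13, - 1, sqrt(2) /6,1/pi, exp(-1 ), exp( - 1),sqrt( 3) /3, sqrt(2 ) /2, sqrt(15),sqrt(17 ), 6*sqrt ( 2), 60,70.63, 87.27,83 *sqrt( 10)]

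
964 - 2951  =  -1987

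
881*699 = 615819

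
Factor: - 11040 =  - 2^5*3^1*5^1*23^1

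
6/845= 6/845  =  0.01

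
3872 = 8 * 484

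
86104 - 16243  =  69861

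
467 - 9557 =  - 9090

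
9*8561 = 77049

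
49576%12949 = 10729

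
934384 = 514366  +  420018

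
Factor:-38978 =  -2^1*19489^1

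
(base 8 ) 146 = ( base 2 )1100110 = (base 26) 3o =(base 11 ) 93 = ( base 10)102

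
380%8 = 4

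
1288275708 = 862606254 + 425669454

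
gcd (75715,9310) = 95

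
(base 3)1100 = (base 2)100100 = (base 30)16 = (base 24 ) 1c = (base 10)36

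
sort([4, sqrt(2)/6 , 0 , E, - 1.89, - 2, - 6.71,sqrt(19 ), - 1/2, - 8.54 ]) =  [-8.54, - 6.71, - 2, - 1.89, - 1/2,0,sqrt( 2)/6,E, 4 , sqrt(19 )]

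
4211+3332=7543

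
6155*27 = 166185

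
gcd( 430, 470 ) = 10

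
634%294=46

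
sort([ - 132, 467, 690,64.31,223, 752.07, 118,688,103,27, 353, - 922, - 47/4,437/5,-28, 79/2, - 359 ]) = [ - 922, - 359, - 132,  -  28,  -  47/4, 27, 79/2, 64.31, 437/5,  103,118,  223 , 353,467, 688, 690, 752.07 ]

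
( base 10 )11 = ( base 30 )b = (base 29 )B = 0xB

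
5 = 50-45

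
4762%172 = 118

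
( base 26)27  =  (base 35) 1o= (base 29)21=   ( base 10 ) 59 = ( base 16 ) 3b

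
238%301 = 238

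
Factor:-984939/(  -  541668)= 2^ (- 2)*569^1 * 577^1*45139^( - 1)= 328313/180556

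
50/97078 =25/48539 = 0.00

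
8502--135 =8637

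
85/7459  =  85/7459= 0.01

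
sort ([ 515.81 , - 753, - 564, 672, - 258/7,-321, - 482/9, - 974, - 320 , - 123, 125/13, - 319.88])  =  [ - 974, - 753, - 564, - 321, - 320, - 319.88, -123,- 482/9, - 258/7,125/13, 515.81 , 672 ] 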